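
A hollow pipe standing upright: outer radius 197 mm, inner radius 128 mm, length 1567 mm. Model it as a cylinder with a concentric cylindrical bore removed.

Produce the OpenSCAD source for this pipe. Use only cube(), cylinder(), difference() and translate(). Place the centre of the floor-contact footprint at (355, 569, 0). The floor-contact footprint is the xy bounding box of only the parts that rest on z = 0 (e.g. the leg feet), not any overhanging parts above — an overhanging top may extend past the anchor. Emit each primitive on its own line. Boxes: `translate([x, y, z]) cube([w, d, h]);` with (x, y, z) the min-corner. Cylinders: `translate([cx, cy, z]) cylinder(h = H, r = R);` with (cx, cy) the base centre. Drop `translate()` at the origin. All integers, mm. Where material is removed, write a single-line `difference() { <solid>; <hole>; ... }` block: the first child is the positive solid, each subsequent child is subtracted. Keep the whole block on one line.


difference() { translate([355, 569, 0]) cylinder(h = 1567, r = 197); translate([355, 569, 0]) cylinder(h = 1567, r = 128); }


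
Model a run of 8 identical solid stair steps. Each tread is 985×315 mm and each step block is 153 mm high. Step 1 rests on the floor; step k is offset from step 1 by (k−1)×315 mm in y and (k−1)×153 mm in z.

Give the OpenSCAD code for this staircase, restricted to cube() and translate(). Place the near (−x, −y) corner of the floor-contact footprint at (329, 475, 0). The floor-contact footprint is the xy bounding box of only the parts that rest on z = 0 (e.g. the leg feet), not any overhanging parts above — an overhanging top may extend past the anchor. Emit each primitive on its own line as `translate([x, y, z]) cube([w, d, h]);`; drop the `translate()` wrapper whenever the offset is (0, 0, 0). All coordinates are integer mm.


translate([329, 475, 0]) cube([985, 315, 153]);
translate([329, 790, 153]) cube([985, 315, 153]);
translate([329, 1105, 306]) cube([985, 315, 153]);
translate([329, 1420, 459]) cube([985, 315, 153]);
translate([329, 1735, 612]) cube([985, 315, 153]);
translate([329, 2050, 765]) cube([985, 315, 153]);
translate([329, 2365, 918]) cube([985, 315, 153]);
translate([329, 2680, 1071]) cube([985, 315, 153]);


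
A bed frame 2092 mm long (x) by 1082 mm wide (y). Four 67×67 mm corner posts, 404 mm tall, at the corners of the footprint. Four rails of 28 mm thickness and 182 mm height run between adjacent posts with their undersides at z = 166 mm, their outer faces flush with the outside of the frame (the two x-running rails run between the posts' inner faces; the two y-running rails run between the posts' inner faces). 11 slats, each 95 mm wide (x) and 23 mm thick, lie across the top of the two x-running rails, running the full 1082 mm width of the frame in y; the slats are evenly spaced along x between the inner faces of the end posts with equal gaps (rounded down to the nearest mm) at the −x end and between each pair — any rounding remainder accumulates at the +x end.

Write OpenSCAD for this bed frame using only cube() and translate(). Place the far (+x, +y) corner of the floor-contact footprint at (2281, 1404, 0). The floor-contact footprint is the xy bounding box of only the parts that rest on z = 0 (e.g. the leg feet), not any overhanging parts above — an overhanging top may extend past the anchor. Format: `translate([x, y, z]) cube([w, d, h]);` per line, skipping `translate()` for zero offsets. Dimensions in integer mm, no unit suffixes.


translate([189, 322, 0]) cube([67, 67, 404]);
translate([189, 1337, 0]) cube([67, 67, 404]);
translate([2214, 322, 0]) cube([67, 67, 404]);
translate([2214, 1337, 0]) cube([67, 67, 404]);
translate([256, 322, 166]) cube([1958, 28, 182]);
translate([256, 1376, 166]) cube([1958, 28, 182]);
translate([189, 389, 166]) cube([28, 948, 182]);
translate([2253, 389, 166]) cube([28, 948, 182]);
translate([332, 322, 348]) cube([95, 1082, 23]);
translate([503, 322, 348]) cube([95, 1082, 23]);
translate([674, 322, 348]) cube([95, 1082, 23]);
translate([845, 322, 348]) cube([95, 1082, 23]);
translate([1016, 322, 348]) cube([95, 1082, 23]);
translate([1187, 322, 348]) cube([95, 1082, 23]);
translate([1358, 322, 348]) cube([95, 1082, 23]);
translate([1529, 322, 348]) cube([95, 1082, 23]);
translate([1700, 322, 348]) cube([95, 1082, 23]);
translate([1871, 322, 348]) cube([95, 1082, 23]);
translate([2042, 322, 348]) cube([95, 1082, 23]);


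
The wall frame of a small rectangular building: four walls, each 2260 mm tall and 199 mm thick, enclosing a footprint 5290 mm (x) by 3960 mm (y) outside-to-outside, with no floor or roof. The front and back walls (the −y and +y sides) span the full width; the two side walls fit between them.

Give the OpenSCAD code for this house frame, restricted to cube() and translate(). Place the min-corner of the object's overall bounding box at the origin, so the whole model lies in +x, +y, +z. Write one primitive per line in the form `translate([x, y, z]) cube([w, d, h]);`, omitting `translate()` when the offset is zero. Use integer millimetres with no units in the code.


cube([5290, 199, 2260]);
translate([0, 3761, 0]) cube([5290, 199, 2260]);
translate([0, 199, 0]) cube([199, 3562, 2260]);
translate([5091, 199, 0]) cube([199, 3562, 2260]);


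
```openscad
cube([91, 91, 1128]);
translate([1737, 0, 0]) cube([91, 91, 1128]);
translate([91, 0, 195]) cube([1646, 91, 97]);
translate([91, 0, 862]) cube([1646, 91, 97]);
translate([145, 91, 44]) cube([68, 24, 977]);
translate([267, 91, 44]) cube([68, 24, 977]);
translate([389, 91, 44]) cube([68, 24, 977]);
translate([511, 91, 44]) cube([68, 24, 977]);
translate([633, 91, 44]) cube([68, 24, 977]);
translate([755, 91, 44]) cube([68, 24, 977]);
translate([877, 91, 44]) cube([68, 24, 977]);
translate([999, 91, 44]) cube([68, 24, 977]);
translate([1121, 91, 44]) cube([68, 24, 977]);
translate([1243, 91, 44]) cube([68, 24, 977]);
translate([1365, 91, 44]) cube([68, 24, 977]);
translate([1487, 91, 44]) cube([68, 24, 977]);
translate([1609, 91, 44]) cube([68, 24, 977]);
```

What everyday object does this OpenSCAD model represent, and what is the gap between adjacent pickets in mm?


A fence section. The picket gap is 54 mm.

Two posts, two rails, 13 pickets — a fence section. Span 1646 mm holds 13 pickets of 68 mm with 14 equal gaps: ⌊(1646 − 13·68) / 14⌋ = 54 mm.


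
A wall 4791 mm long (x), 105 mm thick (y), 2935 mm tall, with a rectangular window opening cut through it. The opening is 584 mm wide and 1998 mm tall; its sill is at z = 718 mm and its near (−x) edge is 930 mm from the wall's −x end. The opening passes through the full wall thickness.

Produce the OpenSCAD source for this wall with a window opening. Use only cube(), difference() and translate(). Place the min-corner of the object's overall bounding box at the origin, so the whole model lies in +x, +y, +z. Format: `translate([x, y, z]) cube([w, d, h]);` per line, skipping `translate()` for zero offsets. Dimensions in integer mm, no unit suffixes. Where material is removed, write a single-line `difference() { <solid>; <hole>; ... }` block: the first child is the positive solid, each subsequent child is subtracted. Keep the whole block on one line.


difference() { cube([4791, 105, 2935]); translate([930, 0, 718]) cube([584, 105, 1998]); }


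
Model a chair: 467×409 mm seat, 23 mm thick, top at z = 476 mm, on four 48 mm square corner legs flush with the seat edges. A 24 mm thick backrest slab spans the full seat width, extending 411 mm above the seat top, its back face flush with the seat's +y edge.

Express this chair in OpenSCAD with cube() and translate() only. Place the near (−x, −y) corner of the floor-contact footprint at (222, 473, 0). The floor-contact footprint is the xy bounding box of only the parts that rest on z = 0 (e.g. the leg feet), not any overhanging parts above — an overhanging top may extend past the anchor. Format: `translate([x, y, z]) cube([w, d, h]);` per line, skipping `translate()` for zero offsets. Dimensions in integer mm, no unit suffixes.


// leg_h = 476 - 23 = 453
translate([222, 473, 453]) cube([467, 409, 23]);
translate([222, 473, 0]) cube([48, 48, 453]);
translate([641, 473, 0]) cube([48, 48, 453]);
translate([222, 834, 0]) cube([48, 48, 453]);
translate([641, 834, 0]) cube([48, 48, 453]);
translate([222, 858, 476]) cube([467, 24, 411]);


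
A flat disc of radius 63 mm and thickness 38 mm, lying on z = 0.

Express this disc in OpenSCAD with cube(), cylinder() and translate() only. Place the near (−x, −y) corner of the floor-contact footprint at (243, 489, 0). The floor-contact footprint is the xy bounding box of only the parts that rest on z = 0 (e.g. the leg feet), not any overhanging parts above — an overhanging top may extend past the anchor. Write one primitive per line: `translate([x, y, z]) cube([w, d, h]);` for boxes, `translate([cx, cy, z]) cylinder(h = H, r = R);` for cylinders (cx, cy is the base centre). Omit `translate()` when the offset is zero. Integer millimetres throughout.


translate([306, 552, 0]) cylinder(h = 38, r = 63);


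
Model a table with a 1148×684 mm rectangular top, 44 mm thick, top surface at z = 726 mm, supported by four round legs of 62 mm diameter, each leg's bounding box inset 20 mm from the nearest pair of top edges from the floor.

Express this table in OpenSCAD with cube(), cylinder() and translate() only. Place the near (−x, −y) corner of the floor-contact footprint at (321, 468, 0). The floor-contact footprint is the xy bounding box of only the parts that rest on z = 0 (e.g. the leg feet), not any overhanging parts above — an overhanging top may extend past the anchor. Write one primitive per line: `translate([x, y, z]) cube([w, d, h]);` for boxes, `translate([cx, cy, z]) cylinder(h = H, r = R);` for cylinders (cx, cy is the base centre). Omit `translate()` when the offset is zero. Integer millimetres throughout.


translate([301, 448, 682]) cube([1148, 684, 44]);
translate([352, 499, 0]) cylinder(h = 682, r = 31);
translate([1398, 499, 0]) cylinder(h = 682, r = 31);
translate([352, 1081, 0]) cylinder(h = 682, r = 31);
translate([1398, 1081, 0]) cylinder(h = 682, r = 31);


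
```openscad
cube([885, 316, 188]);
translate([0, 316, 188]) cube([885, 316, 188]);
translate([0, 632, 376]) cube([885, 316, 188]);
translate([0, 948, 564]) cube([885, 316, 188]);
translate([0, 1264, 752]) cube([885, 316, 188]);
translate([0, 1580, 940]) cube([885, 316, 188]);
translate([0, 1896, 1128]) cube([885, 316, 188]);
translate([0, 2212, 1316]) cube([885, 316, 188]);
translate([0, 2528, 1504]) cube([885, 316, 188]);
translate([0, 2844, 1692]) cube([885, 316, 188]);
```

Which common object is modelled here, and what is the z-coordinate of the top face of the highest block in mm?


A staircase. The total rise is 1880 mm.

10 identical blocks, each offset up and back from the previous — a staircase. Each step is 188 mm tall and there are 10 of them, so the total rise is 10 × 188 = 1880 mm.


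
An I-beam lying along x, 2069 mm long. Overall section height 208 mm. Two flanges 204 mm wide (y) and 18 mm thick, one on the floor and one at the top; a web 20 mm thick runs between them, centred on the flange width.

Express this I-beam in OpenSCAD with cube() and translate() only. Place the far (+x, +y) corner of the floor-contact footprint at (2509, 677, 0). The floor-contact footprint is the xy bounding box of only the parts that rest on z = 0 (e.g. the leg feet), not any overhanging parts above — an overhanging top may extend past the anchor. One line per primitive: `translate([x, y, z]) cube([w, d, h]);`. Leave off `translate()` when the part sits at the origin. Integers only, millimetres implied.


translate([440, 473, 0]) cube([2069, 204, 18]);
translate([440, 565, 18]) cube([2069, 20, 172]);
translate([440, 473, 190]) cube([2069, 204, 18]);


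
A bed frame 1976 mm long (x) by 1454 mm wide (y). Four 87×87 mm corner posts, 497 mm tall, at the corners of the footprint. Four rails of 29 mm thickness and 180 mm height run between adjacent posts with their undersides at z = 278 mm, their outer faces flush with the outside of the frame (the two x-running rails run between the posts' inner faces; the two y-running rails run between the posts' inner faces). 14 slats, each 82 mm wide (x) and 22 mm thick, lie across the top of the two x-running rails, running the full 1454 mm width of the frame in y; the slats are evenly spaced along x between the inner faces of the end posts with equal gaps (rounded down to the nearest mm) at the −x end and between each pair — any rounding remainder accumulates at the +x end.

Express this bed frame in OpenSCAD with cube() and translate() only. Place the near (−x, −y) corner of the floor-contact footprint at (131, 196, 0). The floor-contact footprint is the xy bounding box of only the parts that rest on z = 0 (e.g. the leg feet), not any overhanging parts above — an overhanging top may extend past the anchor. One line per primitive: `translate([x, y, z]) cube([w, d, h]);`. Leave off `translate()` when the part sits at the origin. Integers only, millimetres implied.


// slat z = rail_z + rail_h = 278 + 180 = 458
// slat gap = ⌊(1802 − 14·82) / 15⌋ = 43
translate([131, 196, 0]) cube([87, 87, 497]);
translate([131, 1563, 0]) cube([87, 87, 497]);
translate([2020, 196, 0]) cube([87, 87, 497]);
translate([2020, 1563, 0]) cube([87, 87, 497]);
translate([218, 196, 278]) cube([1802, 29, 180]);
translate([218, 1621, 278]) cube([1802, 29, 180]);
translate([131, 283, 278]) cube([29, 1280, 180]);
translate([2078, 283, 278]) cube([29, 1280, 180]);
translate([261, 196, 458]) cube([82, 1454, 22]);
translate([386, 196, 458]) cube([82, 1454, 22]);
translate([511, 196, 458]) cube([82, 1454, 22]);
translate([636, 196, 458]) cube([82, 1454, 22]);
translate([761, 196, 458]) cube([82, 1454, 22]);
translate([886, 196, 458]) cube([82, 1454, 22]);
translate([1011, 196, 458]) cube([82, 1454, 22]);
translate([1136, 196, 458]) cube([82, 1454, 22]);
translate([1261, 196, 458]) cube([82, 1454, 22]);
translate([1386, 196, 458]) cube([82, 1454, 22]);
translate([1511, 196, 458]) cube([82, 1454, 22]);
translate([1636, 196, 458]) cube([82, 1454, 22]);
translate([1761, 196, 458]) cube([82, 1454, 22]);
translate([1886, 196, 458]) cube([82, 1454, 22]);


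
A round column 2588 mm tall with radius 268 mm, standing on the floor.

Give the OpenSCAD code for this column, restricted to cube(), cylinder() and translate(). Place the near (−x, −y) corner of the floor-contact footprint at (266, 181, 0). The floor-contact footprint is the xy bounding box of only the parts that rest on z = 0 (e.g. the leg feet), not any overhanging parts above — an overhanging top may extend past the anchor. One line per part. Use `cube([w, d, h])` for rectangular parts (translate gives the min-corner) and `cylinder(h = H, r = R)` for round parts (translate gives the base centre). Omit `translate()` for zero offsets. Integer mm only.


translate([534, 449, 0]) cylinder(h = 2588, r = 268);


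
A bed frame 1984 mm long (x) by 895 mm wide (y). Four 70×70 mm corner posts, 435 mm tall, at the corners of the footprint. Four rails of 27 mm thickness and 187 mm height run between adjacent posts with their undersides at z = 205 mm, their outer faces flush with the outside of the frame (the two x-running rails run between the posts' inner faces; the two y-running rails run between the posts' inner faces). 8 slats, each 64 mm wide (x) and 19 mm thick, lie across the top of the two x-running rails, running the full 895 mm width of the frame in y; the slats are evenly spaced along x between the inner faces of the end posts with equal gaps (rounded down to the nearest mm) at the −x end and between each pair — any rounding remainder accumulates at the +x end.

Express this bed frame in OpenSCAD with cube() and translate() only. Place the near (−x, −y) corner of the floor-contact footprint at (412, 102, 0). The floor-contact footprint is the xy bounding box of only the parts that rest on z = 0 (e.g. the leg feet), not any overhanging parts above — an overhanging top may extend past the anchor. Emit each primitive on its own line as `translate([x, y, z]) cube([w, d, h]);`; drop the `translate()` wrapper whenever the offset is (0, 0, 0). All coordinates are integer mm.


translate([412, 102, 0]) cube([70, 70, 435]);
translate([412, 927, 0]) cube([70, 70, 435]);
translate([2326, 102, 0]) cube([70, 70, 435]);
translate([2326, 927, 0]) cube([70, 70, 435]);
translate([482, 102, 205]) cube([1844, 27, 187]);
translate([482, 970, 205]) cube([1844, 27, 187]);
translate([412, 172, 205]) cube([27, 755, 187]);
translate([2369, 172, 205]) cube([27, 755, 187]);
translate([630, 102, 392]) cube([64, 895, 19]);
translate([842, 102, 392]) cube([64, 895, 19]);
translate([1054, 102, 392]) cube([64, 895, 19]);
translate([1266, 102, 392]) cube([64, 895, 19]);
translate([1478, 102, 392]) cube([64, 895, 19]);
translate([1690, 102, 392]) cube([64, 895, 19]);
translate([1902, 102, 392]) cube([64, 895, 19]);
translate([2114, 102, 392]) cube([64, 895, 19]);


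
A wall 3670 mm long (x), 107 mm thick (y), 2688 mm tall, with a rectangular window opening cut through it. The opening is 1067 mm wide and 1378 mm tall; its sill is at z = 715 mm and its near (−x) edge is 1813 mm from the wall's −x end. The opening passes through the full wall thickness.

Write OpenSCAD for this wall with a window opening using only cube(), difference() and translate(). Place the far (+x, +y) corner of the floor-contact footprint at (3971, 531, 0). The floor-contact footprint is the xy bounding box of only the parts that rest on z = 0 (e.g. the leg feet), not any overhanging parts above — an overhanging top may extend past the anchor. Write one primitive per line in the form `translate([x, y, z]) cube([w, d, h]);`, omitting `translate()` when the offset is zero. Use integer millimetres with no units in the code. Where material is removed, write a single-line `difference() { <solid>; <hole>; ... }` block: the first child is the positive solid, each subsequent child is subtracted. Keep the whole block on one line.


difference() { translate([301, 424, 0]) cube([3670, 107, 2688]); translate([2114, 424, 715]) cube([1067, 107, 1378]); }


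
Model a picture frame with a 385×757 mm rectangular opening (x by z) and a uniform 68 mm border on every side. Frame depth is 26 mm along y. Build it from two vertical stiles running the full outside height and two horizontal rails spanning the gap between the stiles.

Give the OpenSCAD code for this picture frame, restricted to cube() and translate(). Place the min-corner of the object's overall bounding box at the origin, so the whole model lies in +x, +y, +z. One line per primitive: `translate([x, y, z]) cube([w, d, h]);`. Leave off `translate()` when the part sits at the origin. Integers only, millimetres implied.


cube([68, 26, 893]);
translate([453, 0, 0]) cube([68, 26, 893]);
translate([68, 0, 0]) cube([385, 26, 68]);
translate([68, 0, 825]) cube([385, 26, 68]);


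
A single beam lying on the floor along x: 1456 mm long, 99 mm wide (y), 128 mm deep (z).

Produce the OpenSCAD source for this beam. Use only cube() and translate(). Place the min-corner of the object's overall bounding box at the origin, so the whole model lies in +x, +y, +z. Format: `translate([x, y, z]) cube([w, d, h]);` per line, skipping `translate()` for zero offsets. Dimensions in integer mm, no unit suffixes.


cube([1456, 99, 128]);


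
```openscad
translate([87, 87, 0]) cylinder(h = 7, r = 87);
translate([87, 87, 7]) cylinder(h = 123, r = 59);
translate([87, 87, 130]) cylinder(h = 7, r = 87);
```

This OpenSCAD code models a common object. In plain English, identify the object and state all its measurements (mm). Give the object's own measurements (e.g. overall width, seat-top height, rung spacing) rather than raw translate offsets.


A spool: two coaxial disc flanges of radius 87 mm and thickness 7 mm, joined by a core cylinder of radius 59 mm and height 123 mm. The lower flange rests on z = 0 and the three cylinders share a vertical axis.


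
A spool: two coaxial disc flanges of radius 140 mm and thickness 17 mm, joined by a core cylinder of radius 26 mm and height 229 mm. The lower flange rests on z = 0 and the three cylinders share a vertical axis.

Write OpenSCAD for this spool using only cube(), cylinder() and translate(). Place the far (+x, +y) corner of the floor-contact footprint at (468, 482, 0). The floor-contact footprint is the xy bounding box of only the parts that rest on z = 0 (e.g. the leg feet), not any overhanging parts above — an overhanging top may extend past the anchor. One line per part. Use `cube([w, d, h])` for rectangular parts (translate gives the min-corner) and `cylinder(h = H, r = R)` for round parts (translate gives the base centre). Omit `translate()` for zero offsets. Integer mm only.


translate([328, 342, 0]) cylinder(h = 17, r = 140);
translate([328, 342, 17]) cylinder(h = 229, r = 26);
translate([328, 342, 246]) cylinder(h = 17, r = 140);


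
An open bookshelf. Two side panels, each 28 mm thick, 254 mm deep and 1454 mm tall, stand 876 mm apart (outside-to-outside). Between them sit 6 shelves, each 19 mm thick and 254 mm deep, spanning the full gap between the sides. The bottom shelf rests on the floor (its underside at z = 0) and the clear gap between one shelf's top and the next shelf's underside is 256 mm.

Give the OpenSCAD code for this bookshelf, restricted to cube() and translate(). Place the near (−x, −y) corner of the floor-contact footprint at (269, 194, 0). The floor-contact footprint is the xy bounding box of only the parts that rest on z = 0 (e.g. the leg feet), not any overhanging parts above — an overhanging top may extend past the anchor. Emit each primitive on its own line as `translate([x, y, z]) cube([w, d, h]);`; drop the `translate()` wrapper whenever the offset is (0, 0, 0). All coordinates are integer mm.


translate([269, 194, 0]) cube([28, 254, 1454]);
translate([1117, 194, 0]) cube([28, 254, 1454]);
translate([297, 194, 0]) cube([820, 254, 19]);
translate([297, 194, 275]) cube([820, 254, 19]);
translate([297, 194, 550]) cube([820, 254, 19]);
translate([297, 194, 825]) cube([820, 254, 19]);
translate([297, 194, 1100]) cube([820, 254, 19]);
translate([297, 194, 1375]) cube([820, 254, 19]);


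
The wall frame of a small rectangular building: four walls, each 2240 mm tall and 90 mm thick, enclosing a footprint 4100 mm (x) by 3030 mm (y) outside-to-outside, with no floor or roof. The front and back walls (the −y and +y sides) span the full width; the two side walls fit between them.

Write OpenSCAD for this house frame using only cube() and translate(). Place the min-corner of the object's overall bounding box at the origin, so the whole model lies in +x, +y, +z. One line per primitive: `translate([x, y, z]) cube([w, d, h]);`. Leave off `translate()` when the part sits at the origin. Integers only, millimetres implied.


cube([4100, 90, 2240]);
translate([0, 2940, 0]) cube([4100, 90, 2240]);
translate([0, 90, 0]) cube([90, 2850, 2240]);
translate([4010, 90, 0]) cube([90, 2850, 2240]);


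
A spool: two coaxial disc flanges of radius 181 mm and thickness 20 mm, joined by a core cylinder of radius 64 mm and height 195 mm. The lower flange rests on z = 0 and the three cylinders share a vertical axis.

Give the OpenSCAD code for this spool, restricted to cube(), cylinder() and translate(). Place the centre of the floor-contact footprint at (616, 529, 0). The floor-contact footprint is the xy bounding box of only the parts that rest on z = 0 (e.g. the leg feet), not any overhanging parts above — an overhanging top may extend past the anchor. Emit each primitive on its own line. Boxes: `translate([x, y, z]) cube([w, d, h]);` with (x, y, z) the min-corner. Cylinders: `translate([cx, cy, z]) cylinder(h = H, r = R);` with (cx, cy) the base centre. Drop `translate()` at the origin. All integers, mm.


translate([616, 529, 0]) cylinder(h = 20, r = 181);
translate([616, 529, 20]) cylinder(h = 195, r = 64);
translate([616, 529, 215]) cylinder(h = 20, r = 181);


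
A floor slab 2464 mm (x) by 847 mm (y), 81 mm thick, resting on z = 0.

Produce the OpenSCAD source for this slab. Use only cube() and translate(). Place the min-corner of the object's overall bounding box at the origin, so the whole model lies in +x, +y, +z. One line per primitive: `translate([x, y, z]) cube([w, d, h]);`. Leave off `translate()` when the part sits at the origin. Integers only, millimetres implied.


cube([2464, 847, 81]);


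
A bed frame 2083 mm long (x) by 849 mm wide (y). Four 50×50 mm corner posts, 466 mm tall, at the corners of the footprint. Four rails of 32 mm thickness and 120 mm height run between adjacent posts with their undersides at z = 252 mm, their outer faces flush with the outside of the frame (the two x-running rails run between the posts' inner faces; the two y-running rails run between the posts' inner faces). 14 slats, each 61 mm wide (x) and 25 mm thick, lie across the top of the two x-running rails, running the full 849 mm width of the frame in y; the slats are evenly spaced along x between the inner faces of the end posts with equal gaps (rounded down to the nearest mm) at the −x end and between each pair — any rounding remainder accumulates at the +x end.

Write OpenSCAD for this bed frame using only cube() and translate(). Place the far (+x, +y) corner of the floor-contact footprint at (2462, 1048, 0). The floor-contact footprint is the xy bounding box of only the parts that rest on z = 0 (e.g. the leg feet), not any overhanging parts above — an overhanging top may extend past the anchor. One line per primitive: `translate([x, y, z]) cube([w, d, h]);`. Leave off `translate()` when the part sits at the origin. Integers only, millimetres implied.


// slat z = rail_z + rail_h = 252 + 120 = 372
// slat gap = ⌊(1983 − 14·61) / 15⌋ = 75
translate([379, 199, 0]) cube([50, 50, 466]);
translate([379, 998, 0]) cube([50, 50, 466]);
translate([2412, 199, 0]) cube([50, 50, 466]);
translate([2412, 998, 0]) cube([50, 50, 466]);
translate([429, 199, 252]) cube([1983, 32, 120]);
translate([429, 1016, 252]) cube([1983, 32, 120]);
translate([379, 249, 252]) cube([32, 749, 120]);
translate([2430, 249, 252]) cube([32, 749, 120]);
translate([504, 199, 372]) cube([61, 849, 25]);
translate([640, 199, 372]) cube([61, 849, 25]);
translate([776, 199, 372]) cube([61, 849, 25]);
translate([912, 199, 372]) cube([61, 849, 25]);
translate([1048, 199, 372]) cube([61, 849, 25]);
translate([1184, 199, 372]) cube([61, 849, 25]);
translate([1320, 199, 372]) cube([61, 849, 25]);
translate([1456, 199, 372]) cube([61, 849, 25]);
translate([1592, 199, 372]) cube([61, 849, 25]);
translate([1728, 199, 372]) cube([61, 849, 25]);
translate([1864, 199, 372]) cube([61, 849, 25]);
translate([2000, 199, 372]) cube([61, 849, 25]);
translate([2136, 199, 372]) cube([61, 849, 25]);
translate([2272, 199, 372]) cube([61, 849, 25]);


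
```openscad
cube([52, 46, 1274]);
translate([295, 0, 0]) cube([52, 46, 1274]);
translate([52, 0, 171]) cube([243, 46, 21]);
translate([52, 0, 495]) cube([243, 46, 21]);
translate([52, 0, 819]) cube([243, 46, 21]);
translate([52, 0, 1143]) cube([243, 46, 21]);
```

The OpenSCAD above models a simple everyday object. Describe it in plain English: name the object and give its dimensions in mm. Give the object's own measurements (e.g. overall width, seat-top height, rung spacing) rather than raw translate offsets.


A straight ladder. Two 52×46 mm vertical rails, 1274 mm tall, stand 347 mm apart (outside-to-outside) with their front faces coplanar on the −y side. 4 rungs, each 46 mm deep and 21 mm tall, span between the inner faces of the rails, front faces flush with the rails. The lowest rung's underside is at z = 171 mm and rungs are spaced 324 mm apart (underside to underside).


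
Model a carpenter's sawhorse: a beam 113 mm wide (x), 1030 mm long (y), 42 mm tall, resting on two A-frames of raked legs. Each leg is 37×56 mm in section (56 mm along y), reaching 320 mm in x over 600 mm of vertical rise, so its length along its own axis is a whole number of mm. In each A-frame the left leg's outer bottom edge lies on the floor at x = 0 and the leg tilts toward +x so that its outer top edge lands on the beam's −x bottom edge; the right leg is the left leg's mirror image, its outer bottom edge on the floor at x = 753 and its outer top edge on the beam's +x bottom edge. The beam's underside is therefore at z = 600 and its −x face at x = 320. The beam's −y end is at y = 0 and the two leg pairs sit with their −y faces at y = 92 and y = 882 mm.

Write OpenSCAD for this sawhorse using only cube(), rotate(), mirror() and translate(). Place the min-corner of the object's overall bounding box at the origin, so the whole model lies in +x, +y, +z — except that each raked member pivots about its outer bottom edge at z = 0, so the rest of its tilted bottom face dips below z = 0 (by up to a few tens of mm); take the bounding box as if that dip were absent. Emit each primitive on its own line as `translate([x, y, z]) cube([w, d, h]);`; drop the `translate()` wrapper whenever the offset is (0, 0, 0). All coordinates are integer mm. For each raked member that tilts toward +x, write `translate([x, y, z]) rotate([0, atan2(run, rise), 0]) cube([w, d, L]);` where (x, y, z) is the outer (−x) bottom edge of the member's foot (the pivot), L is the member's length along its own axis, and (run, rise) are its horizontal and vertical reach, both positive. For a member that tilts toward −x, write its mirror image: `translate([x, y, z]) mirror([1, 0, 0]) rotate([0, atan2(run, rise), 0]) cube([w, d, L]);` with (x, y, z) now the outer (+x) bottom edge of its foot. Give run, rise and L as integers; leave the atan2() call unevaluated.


translate([320, 0, 600]) cube([113, 1030, 42]);
translate([0, 92, 0]) rotate([0, atan2(320, 600), 0]) cube([37, 56, 680]);
translate([753, 92, 0]) mirror([1, 0, 0]) rotate([0, atan2(320, 600), 0]) cube([37, 56, 680]);
translate([0, 882, 0]) rotate([0, atan2(320, 600), 0]) cube([37, 56, 680]);
translate([753, 882, 0]) mirror([1, 0, 0]) rotate([0, atan2(320, 600), 0]) cube([37, 56, 680]);


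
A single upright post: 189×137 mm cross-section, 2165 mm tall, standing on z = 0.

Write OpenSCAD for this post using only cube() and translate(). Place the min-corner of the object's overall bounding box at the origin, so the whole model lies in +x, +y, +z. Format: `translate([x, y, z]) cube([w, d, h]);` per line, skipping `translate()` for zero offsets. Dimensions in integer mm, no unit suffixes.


cube([189, 137, 2165]);


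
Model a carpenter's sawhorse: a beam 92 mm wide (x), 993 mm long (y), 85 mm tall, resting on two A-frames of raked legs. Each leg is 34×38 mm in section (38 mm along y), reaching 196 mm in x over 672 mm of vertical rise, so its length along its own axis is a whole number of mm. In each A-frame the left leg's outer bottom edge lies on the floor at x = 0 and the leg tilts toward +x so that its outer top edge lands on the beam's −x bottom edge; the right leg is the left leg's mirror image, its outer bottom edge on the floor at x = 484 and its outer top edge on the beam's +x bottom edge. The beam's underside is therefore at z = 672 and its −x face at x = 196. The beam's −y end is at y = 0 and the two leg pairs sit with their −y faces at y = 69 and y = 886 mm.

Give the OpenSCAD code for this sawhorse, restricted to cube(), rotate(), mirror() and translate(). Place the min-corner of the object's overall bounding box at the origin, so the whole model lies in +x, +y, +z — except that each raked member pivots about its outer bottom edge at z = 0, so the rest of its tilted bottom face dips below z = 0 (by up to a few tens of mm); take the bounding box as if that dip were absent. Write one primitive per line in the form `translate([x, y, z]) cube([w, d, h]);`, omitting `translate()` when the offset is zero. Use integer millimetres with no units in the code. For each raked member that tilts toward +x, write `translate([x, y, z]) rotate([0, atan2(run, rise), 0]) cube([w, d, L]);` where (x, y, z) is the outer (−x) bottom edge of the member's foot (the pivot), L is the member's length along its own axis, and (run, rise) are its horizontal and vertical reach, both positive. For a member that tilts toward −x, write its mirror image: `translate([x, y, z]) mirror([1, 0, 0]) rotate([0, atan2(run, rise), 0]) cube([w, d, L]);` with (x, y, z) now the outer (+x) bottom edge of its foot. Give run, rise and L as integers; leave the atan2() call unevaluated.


translate([196, 0, 672]) cube([92, 993, 85]);
translate([0, 69, 0]) rotate([0, atan2(196, 672), 0]) cube([34, 38, 700]);
translate([484, 69, 0]) mirror([1, 0, 0]) rotate([0, atan2(196, 672), 0]) cube([34, 38, 700]);
translate([0, 886, 0]) rotate([0, atan2(196, 672), 0]) cube([34, 38, 700]);
translate([484, 886, 0]) mirror([1, 0, 0]) rotate([0, atan2(196, 672), 0]) cube([34, 38, 700]);


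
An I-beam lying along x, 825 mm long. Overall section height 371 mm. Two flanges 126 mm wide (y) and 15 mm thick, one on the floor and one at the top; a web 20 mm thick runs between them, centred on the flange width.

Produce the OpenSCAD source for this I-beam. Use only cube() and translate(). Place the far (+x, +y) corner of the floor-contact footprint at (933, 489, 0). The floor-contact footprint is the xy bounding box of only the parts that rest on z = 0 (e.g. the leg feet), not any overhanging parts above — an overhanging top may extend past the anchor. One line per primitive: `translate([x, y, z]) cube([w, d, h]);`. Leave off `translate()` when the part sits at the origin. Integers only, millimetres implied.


translate([108, 363, 0]) cube([825, 126, 15]);
translate([108, 416, 15]) cube([825, 20, 341]);
translate([108, 363, 356]) cube([825, 126, 15]);


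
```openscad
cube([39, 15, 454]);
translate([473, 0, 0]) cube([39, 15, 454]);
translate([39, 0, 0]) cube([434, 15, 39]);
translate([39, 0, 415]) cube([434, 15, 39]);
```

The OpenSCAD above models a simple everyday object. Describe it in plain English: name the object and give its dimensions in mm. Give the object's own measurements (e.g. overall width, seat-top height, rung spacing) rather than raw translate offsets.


A rectangular picture frame lying in the x–z plane (depth along y). The opening is 434 mm wide (x) by 376 mm tall (z), surrounded by a border 39 mm wide on all four sides. The frame is 15 mm deep and is made of two full-height vertical stiles with two horizontal rails fitted between them.


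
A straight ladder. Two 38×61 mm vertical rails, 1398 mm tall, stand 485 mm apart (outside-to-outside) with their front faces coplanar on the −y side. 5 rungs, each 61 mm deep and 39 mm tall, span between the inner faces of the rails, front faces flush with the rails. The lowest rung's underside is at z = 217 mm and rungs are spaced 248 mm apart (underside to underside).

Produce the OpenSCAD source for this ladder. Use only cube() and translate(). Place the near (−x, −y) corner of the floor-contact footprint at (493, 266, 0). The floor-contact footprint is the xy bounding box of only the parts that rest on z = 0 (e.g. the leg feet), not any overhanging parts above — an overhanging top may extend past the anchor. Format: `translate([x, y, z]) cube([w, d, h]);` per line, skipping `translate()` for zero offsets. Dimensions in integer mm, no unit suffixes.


translate([493, 266, 0]) cube([38, 61, 1398]);
translate([940, 266, 0]) cube([38, 61, 1398]);
translate([531, 266, 217]) cube([409, 61, 39]);
translate([531, 266, 465]) cube([409, 61, 39]);
translate([531, 266, 713]) cube([409, 61, 39]);
translate([531, 266, 961]) cube([409, 61, 39]);
translate([531, 266, 1209]) cube([409, 61, 39]);


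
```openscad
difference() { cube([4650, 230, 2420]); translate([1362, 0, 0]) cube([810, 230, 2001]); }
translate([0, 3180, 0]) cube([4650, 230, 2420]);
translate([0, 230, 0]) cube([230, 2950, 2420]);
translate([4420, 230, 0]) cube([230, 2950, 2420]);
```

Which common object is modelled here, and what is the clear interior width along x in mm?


A single room. The interior width is 4190 mm.

Four walls enclosing a rectangle with a door in the front wall — a room. Outside width 4650 minus two 230 mm walls gives 4190 mm.


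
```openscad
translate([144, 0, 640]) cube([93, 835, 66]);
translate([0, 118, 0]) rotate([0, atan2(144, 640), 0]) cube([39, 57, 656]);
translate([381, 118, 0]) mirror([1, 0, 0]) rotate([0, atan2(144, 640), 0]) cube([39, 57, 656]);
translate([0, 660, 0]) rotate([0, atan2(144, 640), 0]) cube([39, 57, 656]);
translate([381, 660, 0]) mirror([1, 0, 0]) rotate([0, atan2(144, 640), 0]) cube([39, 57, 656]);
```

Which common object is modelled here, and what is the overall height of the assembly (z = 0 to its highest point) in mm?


A sawhorse. The overall height is 706 mm.

A beam across two mirrored pairs of raked legs — a sawhorse. The beam's underside is at z = 640 (matching the legs' vertical rise in atan2(144, 640)) and the beam is 66 mm tall, so its top is at 640 + 66 = 706 mm. The raked legs top out at the beam's underside, so that is the highest point.


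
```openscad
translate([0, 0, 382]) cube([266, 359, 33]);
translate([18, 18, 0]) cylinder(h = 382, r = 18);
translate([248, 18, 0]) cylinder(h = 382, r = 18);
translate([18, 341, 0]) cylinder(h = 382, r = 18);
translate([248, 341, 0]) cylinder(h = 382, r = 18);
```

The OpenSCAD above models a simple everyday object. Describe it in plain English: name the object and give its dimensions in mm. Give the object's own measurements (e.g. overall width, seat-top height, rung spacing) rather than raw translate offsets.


A four-legged stool. The seat is a 266×359×33 mm slab whose top surface is at z = 415 mm; four round legs, each 36 mm in diameter, run from the floor (z = 0) to the underside of the seat, each leg's axis is inset half a diameter from the nearest pair of seat edges (so the leg's bounding box is flush with the corner).


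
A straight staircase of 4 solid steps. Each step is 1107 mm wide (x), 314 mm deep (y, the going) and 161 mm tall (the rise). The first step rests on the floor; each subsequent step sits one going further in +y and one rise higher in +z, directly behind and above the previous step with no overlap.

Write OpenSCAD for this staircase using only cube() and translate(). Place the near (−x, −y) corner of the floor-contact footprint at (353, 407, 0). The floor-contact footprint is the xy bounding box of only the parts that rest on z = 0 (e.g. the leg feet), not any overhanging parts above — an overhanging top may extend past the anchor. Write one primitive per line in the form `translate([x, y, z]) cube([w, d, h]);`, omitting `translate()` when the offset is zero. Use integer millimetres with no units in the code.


translate([353, 407, 0]) cube([1107, 314, 161]);
translate([353, 721, 161]) cube([1107, 314, 161]);
translate([353, 1035, 322]) cube([1107, 314, 161]);
translate([353, 1349, 483]) cube([1107, 314, 161]);


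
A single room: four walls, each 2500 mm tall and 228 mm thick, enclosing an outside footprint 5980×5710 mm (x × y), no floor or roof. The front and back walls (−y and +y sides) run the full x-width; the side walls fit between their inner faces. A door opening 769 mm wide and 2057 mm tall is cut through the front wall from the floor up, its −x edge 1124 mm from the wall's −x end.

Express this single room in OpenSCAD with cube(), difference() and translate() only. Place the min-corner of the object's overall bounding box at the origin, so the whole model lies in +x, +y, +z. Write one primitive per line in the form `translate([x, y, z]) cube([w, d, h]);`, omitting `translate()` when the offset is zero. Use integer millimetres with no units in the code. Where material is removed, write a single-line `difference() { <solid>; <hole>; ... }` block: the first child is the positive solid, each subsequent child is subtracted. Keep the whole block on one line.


difference() { cube([5980, 228, 2500]); translate([1124, 0, 0]) cube([769, 228, 2057]); }
translate([0, 5482, 0]) cube([5980, 228, 2500]);
translate([0, 228, 0]) cube([228, 5254, 2500]);
translate([5752, 228, 0]) cube([228, 5254, 2500]);
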